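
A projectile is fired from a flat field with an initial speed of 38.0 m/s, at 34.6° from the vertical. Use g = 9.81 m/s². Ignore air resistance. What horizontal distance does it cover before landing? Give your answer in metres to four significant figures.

137.6 m

Components: vₓ = 38.00 sin 34.6° = 21.58 m/s, v_y0 = 38.00 cos 34.6° = 31.28 m/s.
Time aloft: T = 2 v_y0 / g = 2 × 31.28 / 9.81 = 6.377 s.
Horizontal distance R = vₓ T = 21.58 × 6.377 = 137.6 m.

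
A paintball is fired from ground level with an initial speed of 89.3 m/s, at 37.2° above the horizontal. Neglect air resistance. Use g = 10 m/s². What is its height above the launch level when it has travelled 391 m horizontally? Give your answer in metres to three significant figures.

146 m

Horizontal component vₓ = 89.30 cos 37.2° = 71.13 m/s; vertical v_y0 = 89.30 sin 37.2° = 53.99 m/s.
At x = 391 m, t = x/vₓ = 391/71.13 = 5.497 s.
Height: y = v_y0 t − ½ g t² = 53.99 × 5.497 − 5.000 × 5.497² = 296.8 − 151.1 = 145.7 m.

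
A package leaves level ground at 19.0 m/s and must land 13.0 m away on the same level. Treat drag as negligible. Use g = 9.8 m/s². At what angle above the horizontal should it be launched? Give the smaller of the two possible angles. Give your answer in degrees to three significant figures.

10.3°

Level-ground range R = v₀² sin(2θ)/g ⇒ sin(2θ) = gR/v₀² = 9.80 × 13.0 / 19.0² = 0.3529.
2θ = 20.67° or 180° − 20.67° = 159.3°, so θ = 10.33° or 79.67°.
The smaller angle is 10.33°.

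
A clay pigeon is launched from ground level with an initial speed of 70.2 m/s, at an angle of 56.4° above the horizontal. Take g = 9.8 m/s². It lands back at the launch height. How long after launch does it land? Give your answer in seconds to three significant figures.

Horizontal component vₓ = 70.20 cos 56.4° = 38.85 m/s; vertical v_y0 = 70.20 sin 56.4° = 58.47 m/s.
Landing at launch height ⇒ T = 2 v_y0 / g = 2 × 58.47 / 9.80 = 11.93 s.

11.9 s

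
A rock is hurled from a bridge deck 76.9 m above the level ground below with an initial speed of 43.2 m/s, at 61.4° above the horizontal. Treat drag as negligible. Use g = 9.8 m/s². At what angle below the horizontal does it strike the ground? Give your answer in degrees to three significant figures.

vₓ = 43.20 cos 61.4° = 20.68 m/s; v_y0 = 43.20 sin 61.4° = 37.93 m/s.
Vertical motion (up positive, ground at y = 0): 4.900 t² − (37.93) t − 76.9 = 0, so t = (37.93 + √(37.93² + 2·9.80·76.9)) / 9.80 = (37.93 + 54.28) / 9.80 = 9.409 s.
At impact: v_y = v_y0 − g t = −54.28 m/s; vₓ = 20.68 m/s.
Angle below horizontal: arctan(|v_y|/vₓ) = arctan(54.28/20.68) = 69.14°.

69.1°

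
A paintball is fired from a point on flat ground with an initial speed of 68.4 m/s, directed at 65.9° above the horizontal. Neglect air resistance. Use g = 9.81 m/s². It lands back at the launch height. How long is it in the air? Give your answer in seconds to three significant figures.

12.7 s

vₓ = 68.40 cos 65.9° = 27.93 m/s; v_y0 = 68.40 sin 65.9° = 62.44 m/s.
It returns to y = 0 when t = 2 v_y0 / g = 2(62.44)/9.81 = 12.73 s.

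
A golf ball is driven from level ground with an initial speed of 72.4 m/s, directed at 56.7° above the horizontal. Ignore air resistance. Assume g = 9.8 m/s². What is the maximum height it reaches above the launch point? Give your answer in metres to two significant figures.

vₓ = 72.40 cos 56.7° = 39.75 m/s; v_y0 = 72.40 sin 56.7° = 60.51 m/s.
At the apex v_y = 0, so H = v_y0²/(2g) = 60.51²/19.60 = 186.8 m.

190 m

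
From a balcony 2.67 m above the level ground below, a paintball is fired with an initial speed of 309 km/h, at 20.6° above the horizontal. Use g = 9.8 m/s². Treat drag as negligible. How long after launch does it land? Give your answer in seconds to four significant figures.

Convert: 309 km/h = 309/3.6 = 85.83 m/s.
Resolve: vₓ = 85.83 cos 20.6° = 80.35 m/s and v_y0 = 85.83 sin 20.6° = 30.20 m/s.
The projectile lands when y = 2.67 + (30.20) t − ½·9.80·t² = 0. Positive root: t = (30.20 + √(30.20² + 2·9.80·2.67)) / 9.80 = (30.20 + 31.05) / 9.80 = 6.250 s.

6.250 s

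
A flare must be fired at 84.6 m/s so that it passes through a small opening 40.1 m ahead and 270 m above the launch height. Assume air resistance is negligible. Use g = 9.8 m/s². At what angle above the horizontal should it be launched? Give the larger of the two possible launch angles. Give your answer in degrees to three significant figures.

Trajectory: y = x tanθ − g x² (1 + tan²θ)/(2v₀²). With x = 40.1, y = 270, v₀ = 84.6, g = 9.80:
1.101 tan²θ − 40.1 tanθ + (271.1) = 0.
tanθ = [40.1 ± √(40.1² − 4 × 1.101 × (271.1))] / (2 × 1.101) = (40.1 ± 20.35) / 2.202, giving tanθ = 8.969 or 27.46.
θ = 83.64° or 87.91°; the larger is 87.91°.

87.9°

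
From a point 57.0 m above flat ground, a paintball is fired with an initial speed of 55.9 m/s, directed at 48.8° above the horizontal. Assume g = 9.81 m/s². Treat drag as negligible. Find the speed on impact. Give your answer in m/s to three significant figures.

65.1 m/s

vₓ = 55.90 cos 48.8° = 36.82 m/s; v_y0 = 55.90 sin 48.8° = 42.06 m/s.
With up positive and y = 0 at the ground: y(t) = 57.0 + (42.06) t − 4.905 t². Setting y = 0 and taking the positive root: t = [42.06 + √(42.06² + 2·9.81·57.0)] / 9.81 = (42.06 + 53.73) / 9.81 = 9.765 s.
Vertical velocity at impact: v_y = v_y0 − g t = 42.06 − 9.81 × 9.765 = −53.73 m/s.
Speed: |v| = √(vₓ² + v_y²) = √(36.82² + 53.73²) = 65.14 m/s.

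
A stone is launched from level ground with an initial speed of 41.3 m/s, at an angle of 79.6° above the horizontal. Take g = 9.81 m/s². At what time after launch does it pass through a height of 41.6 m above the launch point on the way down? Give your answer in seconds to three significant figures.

7.08 s

Resolve: vₓ = 41.30 cos 79.6° = 7.455 m/s and v_y0 = 41.30 sin 79.6° = 40.62 m/s.
Require v_y0 t − ½ g t² = 41.6, i.e. 4.905 t² − 40.62 t + 41.6 = 0.
Quadratic formula: t = (40.62 ± √833.91) / 9.81 = (40.62 ± 28.88) / 9.81 → t = 1.197 s or 7.085 s.
The descending-branch root is 7.085 s.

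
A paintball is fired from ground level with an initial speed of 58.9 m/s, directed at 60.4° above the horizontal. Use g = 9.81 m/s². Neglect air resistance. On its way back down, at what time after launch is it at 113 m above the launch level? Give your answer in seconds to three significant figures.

Resolve: vₓ = 58.90 cos 60.4° = 29.09 m/s and v_y0 = 58.90 sin 60.4° = 51.21 m/s.
Require v_y0 t − ½ g t² = 113, i.e. 4.905 t² − 51.21 t + 113 = 0.
t = [51.21 ± √(51.21² − 2·9.81·113)] / 9.81 = (51.21 ± 20.14) / 9.81, so t = 3.167 s or t = 7.274 s.
The descending-branch root is 7.274 s.

7.27 s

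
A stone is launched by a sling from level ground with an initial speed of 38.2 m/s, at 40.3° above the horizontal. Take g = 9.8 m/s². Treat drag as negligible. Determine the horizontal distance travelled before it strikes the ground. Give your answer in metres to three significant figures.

Components: vₓ = 38.20 cos 40.3° = 29.13 m/s, v_y0 = 38.20 sin 40.3° = 24.71 m/s.
Flight time T = 2 v_y0 / g = 5.042 s.
Range: R = vₓ T = 29.13 × 5.042 = 146.9 m.

147 m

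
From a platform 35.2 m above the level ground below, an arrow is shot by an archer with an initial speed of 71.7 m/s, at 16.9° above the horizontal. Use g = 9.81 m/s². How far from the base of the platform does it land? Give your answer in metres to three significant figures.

380 m

Horizontal component vₓ = 71.70 cos 16.9° = 68.60 m/s; vertical v_y0 = 71.70 sin 16.9° = 20.84 m/s.
With up positive and y = 0 at the ground: y(t) = 35.2 + (20.84) t − 4.905 t². Setting y = 0 and taking the positive root: t = [20.84 + √(20.84² + 2·9.81·35.2)] / 9.81 = (20.84 + 33.54) / 9.81 = 5.544 s.
Horizontal distance: R = vₓ t = 68.60 × 5.544 = 380.3 m.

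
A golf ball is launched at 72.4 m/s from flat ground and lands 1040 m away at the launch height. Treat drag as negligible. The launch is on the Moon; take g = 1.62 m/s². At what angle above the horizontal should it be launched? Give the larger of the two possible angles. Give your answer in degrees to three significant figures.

From R = (v₀²/g) sin 2θ: sin 2θ = 1.62 × 1040 / 5241.8 = 0.3214.
2θ = 18.75° or 180° − 18.75° = 161.3°, so θ = 9.374° or 80.63°.
The larger angle is 80.63°.

80.6°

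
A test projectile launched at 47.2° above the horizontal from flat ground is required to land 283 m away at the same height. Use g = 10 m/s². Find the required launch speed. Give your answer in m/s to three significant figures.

53.3 m/s

Level-ground range: R = v₀² sin(2θ)/g, so v₀ = √(gR / sin 2θ).
v₀ = √(10.0 × 283 / sin 94.40°) = √(2830 / 0.9971) = √2838.4 = 53.28 m/s.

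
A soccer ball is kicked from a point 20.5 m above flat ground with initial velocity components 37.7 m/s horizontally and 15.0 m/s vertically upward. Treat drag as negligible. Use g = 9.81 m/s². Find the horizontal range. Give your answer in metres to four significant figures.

153.9 m

The projectile lands when y = 20.5 + (15.00) t − ½·9.81·t² = 0. Positive root: t = (15.00 + √(15.00² + 2·9.81·20.5)) / 9.81 = (15.00 + 25.04) / 9.81 = 4.082 s.
Horizontal distance: R = vₓ t = 37.70 × 4.082 = 153.9 m.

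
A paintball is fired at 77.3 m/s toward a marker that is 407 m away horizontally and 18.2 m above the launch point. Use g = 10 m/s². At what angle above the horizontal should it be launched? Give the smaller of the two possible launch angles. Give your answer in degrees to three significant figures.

24.5°

Trajectory: y = x tanθ − g x² (1 + tan²θ)/(2v₀²). With x = 407, y = 18.2, v₀ = 77.3, g = 10.0:
138.6 tan²θ − 407 tanθ + (156.8) = 0.
tanθ = [407 ± √(407² − 4 × 138.6 × (156.8))] / (2 × 138.6) = (407 ± 280.5) / 277.2, giving tanθ = 0.4561 or 2.480.
θ = 24.52° or 68.04°; the smaller is 24.52°.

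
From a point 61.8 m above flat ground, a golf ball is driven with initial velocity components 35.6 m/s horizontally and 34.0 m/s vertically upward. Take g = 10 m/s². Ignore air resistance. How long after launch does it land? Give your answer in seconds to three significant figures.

8.29 s

With up positive and y = 0 at the ground: y(t) = 61.8 + (34.00) t − 5.000 t². Setting y = 0 and taking the positive root: t = [34.00 + √(34.00² + 2·10.0·61.8)] / 10.0 = (34.00 + 48.91) / 10.0 = 8.291 s.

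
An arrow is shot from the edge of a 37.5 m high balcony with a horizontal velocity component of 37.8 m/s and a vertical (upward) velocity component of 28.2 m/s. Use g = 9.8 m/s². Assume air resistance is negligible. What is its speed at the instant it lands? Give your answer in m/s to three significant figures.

Vertical motion (up positive, ground at y = 0): 4.900 t² − (28.20) t − 37.5 = 0, so t = (28.20 + √(28.20² + 2·9.80·37.5)) / 9.80 = (28.20 + 39.12) / 9.80 = 6.869 s.
Vertical velocity at impact: v_y = v_y0 − g t = 28.20 − 9.80 × 6.869 = −39.12 m/s.
Speed: |v| = √(vₓ² + v_y²) = √(37.80² + 39.12²) = 54.40 m/s.

54.4 m/s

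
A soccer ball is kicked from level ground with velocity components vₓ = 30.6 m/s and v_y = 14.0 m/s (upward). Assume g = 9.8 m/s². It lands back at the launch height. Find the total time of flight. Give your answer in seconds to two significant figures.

Landing at launch height ⇒ T = 2 v_y0 / g = 2 × 14.00 / 9.80 = 2.857 s.

2.9 s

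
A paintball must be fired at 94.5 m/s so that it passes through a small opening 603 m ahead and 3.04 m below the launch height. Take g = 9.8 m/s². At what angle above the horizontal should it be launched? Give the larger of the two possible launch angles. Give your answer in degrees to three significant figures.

Trajectory: y = x tanθ − g x² (1 + tan²θ)/(2v₀²). With x = 603, y = −3.04, v₀ = 94.5, g = 9.80:
199.5 tan²θ − 603 tanθ + (196.5) = 0.
tanθ = [603 ± √(603² − 4 × 199.5 × (196.5))] / (2 × 199.5) = (603 ± 454.8) / 399.0, giving tanθ = 0.3715 or 2.651.
θ = 20.38° or 69.33°; the larger is 69.33°.

69.3°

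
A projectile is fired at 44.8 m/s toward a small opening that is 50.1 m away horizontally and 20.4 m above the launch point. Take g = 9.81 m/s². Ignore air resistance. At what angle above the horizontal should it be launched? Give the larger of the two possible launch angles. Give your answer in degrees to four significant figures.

82.50°

Trajectory: y = x tanθ − g x² (1 + tan²θ)/(2v₀²). With x = 50.1, y = 20.4, v₀ = 44.8, g = 9.81:
6.134 tan²θ − 50.1 tanθ + (26.53) = 0.
tanθ = [50.1 ± √(50.1² − 4 × 6.134 × (26.53))] / (2 × 6.134) = (50.1 ± 43.12) / 12.27, giving tanθ = 0.5693 or 7.598.
θ = 29.65° or 82.50°; the larger is 82.50°.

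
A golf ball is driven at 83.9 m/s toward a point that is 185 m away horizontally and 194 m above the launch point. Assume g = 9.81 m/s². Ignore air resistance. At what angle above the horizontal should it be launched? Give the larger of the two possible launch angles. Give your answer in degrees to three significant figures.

Trajectory: y = x tanθ − g x² (1 + tan²θ)/(2v₀²). With x = 185, y = 194, v₀ = 83.9, g = 9.81:
23.85 tan²θ − 185 tanθ + (217.8) = 0.
tanθ = [185 ± √(185² − 4 × 23.85 × (217.8))] / (2 × 23.85) = (185 ± 115.9) / 47.70, giving tanθ = 1.448 or 6.310.
θ = 55.37° or 80.99°; the larger is 80.99°.

81.0°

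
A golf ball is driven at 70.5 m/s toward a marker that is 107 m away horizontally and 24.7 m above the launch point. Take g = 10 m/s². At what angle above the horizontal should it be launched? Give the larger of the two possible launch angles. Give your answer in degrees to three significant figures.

Trajectory: y = x tanθ − g x² (1 + tan²θ)/(2v₀²). With x = 107, y = 24.7, v₀ = 70.5, g = 10.0:
11.52 tan²θ − 107 tanθ + (36.22) = 0.
tanθ = [107 ± √(107² − 4 × 11.52 × (36.22))] / (2 × 11.52) = (107 ± 98.90) / 23.04, giving tanθ = 0.3518 or 8.938.
θ = 19.38° or 83.62°; the larger is 83.62°.

83.6°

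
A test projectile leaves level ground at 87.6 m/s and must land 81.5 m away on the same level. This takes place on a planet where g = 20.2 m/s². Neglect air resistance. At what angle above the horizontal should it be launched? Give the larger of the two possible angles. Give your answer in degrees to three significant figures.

83.8°

Level-ground range R = v₀² sin(2θ)/g ⇒ sin(2θ) = gR/v₀² = 20.2 × 81.5 / 87.6² = 0.2145.
2θ = 12.39° or 180° − 12.39° = 167.6°, so θ = 6.194° or 83.81°.
The larger angle is 83.81°.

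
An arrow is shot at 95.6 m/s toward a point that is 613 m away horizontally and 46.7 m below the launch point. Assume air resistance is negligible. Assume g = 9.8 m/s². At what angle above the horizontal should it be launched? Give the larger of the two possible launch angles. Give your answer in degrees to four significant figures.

Trajectory: y = x tanθ − g x² (1 + tan²θ)/(2v₀²). With x = 613, y = −46.7, v₀ = 95.6, g = 9.80:
201.5 tan²θ − 613 tanθ + (154.8) = 0.
tanθ = [613 ± √(613² − 4 × 201.5 × (154.8))] / (2 × 201.5) = (613 ± 501.0) / 402.9, giving tanθ = 0.2778 or 2.765.
θ = 15.53° or 70.12°; the larger is 70.12°.

70.12°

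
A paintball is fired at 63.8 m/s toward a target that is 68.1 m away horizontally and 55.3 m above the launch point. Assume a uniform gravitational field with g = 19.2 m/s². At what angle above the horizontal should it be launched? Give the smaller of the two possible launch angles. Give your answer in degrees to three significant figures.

Trajectory: y = x tanθ − g x² (1 + tan²θ)/(2v₀²). With x = 68.1, y = 55.3, v₀ = 63.8, g = 19.2:
10.94 tan²θ − 68.1 tanθ + (66.24) = 0.
tanθ = [68.1 ± √(68.1² − 4 × 10.94 × (66.24))] / (2 × 10.94) = (68.1 ± 41.71) / 21.88, giving tanθ = 1.206 or 5.020.
θ = 50.34° or 78.73°; the smaller is 50.34°.

50.3°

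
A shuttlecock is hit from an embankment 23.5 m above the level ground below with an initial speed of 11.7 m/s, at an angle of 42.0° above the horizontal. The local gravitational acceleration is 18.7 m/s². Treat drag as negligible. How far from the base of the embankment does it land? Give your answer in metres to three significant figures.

Components: vₓ = 11.70 cos 42.0° = 8.695 m/s, v_y0 = 11.70 sin 42.0° = 7.829 m/s.
With up positive and y = 0 at the ground: y(t) = 23.5 + (7.829) t − 9.350 t². Setting y = 0 and taking the positive root: t = [7.829 + √(7.829² + 2·18.7·23.5)] / 18.7 = (7.829 + 30.66) / 18.7 = 2.058 s.
Horizontal distance: R = vₓ t = 8.695 × 2.058 = 17.90 m.

17.9 m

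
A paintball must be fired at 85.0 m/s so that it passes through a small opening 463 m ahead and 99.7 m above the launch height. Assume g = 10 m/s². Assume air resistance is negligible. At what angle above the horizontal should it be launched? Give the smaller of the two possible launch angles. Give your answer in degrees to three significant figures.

Trajectory: y = x tanθ − g x² (1 + tan²θ)/(2v₀²). With x = 463, y = 99.7, v₀ = 85.0, g = 10.0:
148.4 tan²θ − 463 tanθ + (248.1) = 0.
tanθ = [463 ± √(463² − 4 × 148.4 × (248.1))] / (2 × 148.4) = (463 ± 259.2) / 296.7, giving tanθ = 0.6870 or 2.434.
θ = 34.49° or 67.66°; the smaller is 34.49°.

34.5°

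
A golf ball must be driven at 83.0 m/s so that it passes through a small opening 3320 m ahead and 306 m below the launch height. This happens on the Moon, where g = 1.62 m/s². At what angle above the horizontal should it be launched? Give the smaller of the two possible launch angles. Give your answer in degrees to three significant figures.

19.0°

Trajectory: y = x tanθ − g x² (1 + tan²θ)/(2v₀²). With x = 3320, y = −306, v₀ = 83.0, g = 1.62:
1296 tan²θ − 3320 tanθ + (990.0) = 0.
tanθ = [3320 ± √(3320² − 4 × 1296 × (990.0))] / (2 × 1296) = (3320 ± 2427) / 2592, giving tanθ = 0.3445 or 2.217.
θ = 19.01° or 65.72°; the smaller is 19.01°.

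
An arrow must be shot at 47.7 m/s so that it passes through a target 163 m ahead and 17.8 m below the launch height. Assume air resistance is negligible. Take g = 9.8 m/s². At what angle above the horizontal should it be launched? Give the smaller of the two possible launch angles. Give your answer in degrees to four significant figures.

Trajectory: y = x tanθ − g x² (1 + tan²θ)/(2v₀²). With x = 163, y = −17.8, v₀ = 47.7, g = 9.80:
57.22 tan²θ − 163 tanθ + (39.42) = 0.
tanθ = [163 ± √(163² − 4 × 57.22 × (39.42))] / (2 × 57.22) = (163 ± 132.5) / 114.4, giving tanθ = 0.2668 or 2.582.
θ = 14.94° or 68.83°; the smaller is 14.94°.

14.94°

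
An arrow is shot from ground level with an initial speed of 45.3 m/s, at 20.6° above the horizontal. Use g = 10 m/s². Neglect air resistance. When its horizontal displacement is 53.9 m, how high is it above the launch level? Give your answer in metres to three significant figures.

12.2 m

Resolve: vₓ = 45.30 cos 20.6° = 42.40 m/s and v_y0 = 45.30 sin 20.6° = 15.94 m/s.
At x = 53.9 m, t = x/vₓ = 53.9/42.40 = 1.271 s.
Height: y = v_y0 t − ½ g t² = 15.94 × 1.271 − 5.000 × 1.271² = 20.26 − 8.079 = 12.18 m.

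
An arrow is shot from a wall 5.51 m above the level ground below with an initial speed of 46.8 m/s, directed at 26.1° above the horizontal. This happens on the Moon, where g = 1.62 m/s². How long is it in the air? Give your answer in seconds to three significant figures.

vₓ = 46.80 cos 26.1° = 42.03 m/s; v_y0 = 46.80 sin 26.1° = 20.59 m/s.
The projectile lands when y = 5.51 + (20.59) t − ½·1.62·t² = 0. Positive root: t = (20.59 + √(20.59² + 2·1.62·5.51)) / 1.62 = (20.59 + 21.02) / 1.62 = 25.68 s.

25.7 s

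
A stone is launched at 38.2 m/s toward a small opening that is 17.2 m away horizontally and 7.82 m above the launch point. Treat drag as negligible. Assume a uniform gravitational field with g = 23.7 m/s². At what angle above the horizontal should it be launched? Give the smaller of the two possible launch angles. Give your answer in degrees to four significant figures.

Trajectory: y = x tanθ − g x² (1 + tan²θ)/(2v₀²). With x = 17.2, y = 7.82, v₀ = 38.2, g = 23.7:
2.402 tan²θ − 17.2 tanθ + (10.22) = 0.
tanθ = [17.2 ± √(17.2² − 4 × 2.402 × (10.22))] / (2 × 2.402) = (17.2 ± 14.06) / 4.805, giving tanθ = 0.6541 or 6.505.
θ = 33.19° or 81.26°; the smaller is 33.19°.

33.19°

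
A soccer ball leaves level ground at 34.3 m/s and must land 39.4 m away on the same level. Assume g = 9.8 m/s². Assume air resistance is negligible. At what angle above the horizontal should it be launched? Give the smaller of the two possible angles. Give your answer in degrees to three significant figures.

From R = (v₀²/g) sin 2θ: sin 2θ = 9.80 × 39.4 / 1176.5 = 0.3282.
2θ = 19.16° or 180° − 19.16° = 160.8°, so θ = 9.580° or 80.42°.
The smaller angle is 9.580°.

9.58°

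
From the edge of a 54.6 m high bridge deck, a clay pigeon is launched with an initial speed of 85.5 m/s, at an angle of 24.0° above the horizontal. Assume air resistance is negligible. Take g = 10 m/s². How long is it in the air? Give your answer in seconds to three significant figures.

8.27 s

vₓ = 85.50 cos 24.0° = 78.11 m/s; v_y0 = 85.50 sin 24.0° = 34.78 m/s.
With up positive and y = 0 at the ground: y(t) = 54.6 + (34.78) t − 5.000 t². Setting y = 0 and taking the positive root: t = [34.78 + √(34.78² + 2·10.0·54.6)] / 10.0 = (34.78 + 47.97) / 10.0 = 8.275 s.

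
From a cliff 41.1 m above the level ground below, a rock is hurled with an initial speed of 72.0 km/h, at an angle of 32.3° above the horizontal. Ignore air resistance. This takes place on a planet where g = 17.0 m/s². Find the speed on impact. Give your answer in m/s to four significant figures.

Convert: 72.0 km/h = 72.0/3.6 = 20.00 m/s.
Resolve: vₓ = 20.00 cos 32.3° = 16.91 m/s and v_y0 = 20.00 sin 32.3° = 10.69 m/s.
The projectile lands when y = 41.1 + (10.69) t − ½·17.0·t² = 0. Positive root: t = (10.69 + √(10.69² + 2·17.0·41.1)) / 17.0 = (10.69 + 38.88) / 17.0 = 2.916 s.
Vertical velocity at impact: v_y = v_y0 − g t = 10.69 − 17.0 × 2.916 = −38.88 m/s.
Speed: |v| = √(vₓ² + v_y²) = √(16.91² + 38.88²) = 42.40 m/s.

42.40 m/s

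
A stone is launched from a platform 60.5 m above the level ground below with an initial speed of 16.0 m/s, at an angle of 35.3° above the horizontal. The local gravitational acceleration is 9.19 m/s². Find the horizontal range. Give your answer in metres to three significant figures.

62.3 m

Horizontal component vₓ = 16.00 cos 35.3° = 13.06 m/s; vertical v_y0 = 16.00 sin 35.3° = 9.246 m/s.
With up positive and y = 0 at the ground: y(t) = 60.5 + (9.246) t − 4.595 t². Setting y = 0 and taking the positive root: t = [9.246 + √(9.246² + 2·9.19·60.5)] / 9.19 = (9.246 + 34.60) / 9.19 = 4.772 s.
Horizontal distance: R = vₓ t = 13.06 × 4.772 = 62.31 m.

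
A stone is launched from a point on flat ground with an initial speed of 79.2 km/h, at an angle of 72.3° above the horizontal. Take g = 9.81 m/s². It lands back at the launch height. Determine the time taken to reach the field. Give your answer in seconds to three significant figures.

4.27 s

Convert: 79.2 km/h = 79.2/3.6 = 22.00 m/s.
Horizontal component vₓ = 22.00 cos 72.3° = 6.689 m/s; vertical v_y0 = 22.00 sin 72.3° = 20.96 m/s.
It returns to y = 0 when t = 2 v_y0 / g = 2(20.96)/9.81 = 4.273 s.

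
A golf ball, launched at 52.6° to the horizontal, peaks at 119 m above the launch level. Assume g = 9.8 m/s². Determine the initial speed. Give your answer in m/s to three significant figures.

At the peak v_y = 0, so v_y0 = √(2gH) = √(2 × 9.80 × 119) = 48.29 m/s.
v_y0 = v₀ sin θ ⇒ v₀ = 48.29 / sin 52.6° = 60.79 m/s.

60.8 m/s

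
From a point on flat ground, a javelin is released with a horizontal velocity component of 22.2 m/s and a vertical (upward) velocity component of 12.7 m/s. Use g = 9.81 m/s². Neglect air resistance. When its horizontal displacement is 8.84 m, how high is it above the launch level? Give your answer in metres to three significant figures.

x = vₓ t ⇒ t = 8.84/22.20 = 0.3982 s.
Height: y = v_y0 t − ½ g t² = 12.70 × 0.3982 − 4.905 × 0.3982² = 5.057 − 0.7777 = 4.279 m.

4.28 m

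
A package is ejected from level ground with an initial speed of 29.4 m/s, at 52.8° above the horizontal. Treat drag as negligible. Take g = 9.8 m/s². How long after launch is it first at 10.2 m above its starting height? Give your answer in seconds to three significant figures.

vₓ = 29.40 cos 52.8° = 17.78 m/s; v_y0 = 29.40 sin 52.8° = 23.42 m/s.
Height y(t) = 23.42 t − 4.900 t² = 10.2 gives 4.900 t² − 23.42 t + 10.2 = 0.
t = [23.42 ± √(23.42² − 2·9.80·10.2)] / 9.80 = (23.42 ± 18.67) / 9.80, so t = 0.4847 s or t = 4.294 s.
The first (ascending) time is 0.4847 s.

0.485 s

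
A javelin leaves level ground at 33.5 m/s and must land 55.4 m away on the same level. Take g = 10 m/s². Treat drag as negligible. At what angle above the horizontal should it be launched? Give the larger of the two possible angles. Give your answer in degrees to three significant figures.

75.2°

Level-ground range R = v₀² sin(2θ)/g ⇒ sin(2θ) = gR/v₀² = 10.0 × 55.4 / 33.5² = 0.4937.
2θ = 29.58° or 180° − 29.58° = 150.4°, so θ = 14.79° or 75.21°.
The larger angle is 75.21°.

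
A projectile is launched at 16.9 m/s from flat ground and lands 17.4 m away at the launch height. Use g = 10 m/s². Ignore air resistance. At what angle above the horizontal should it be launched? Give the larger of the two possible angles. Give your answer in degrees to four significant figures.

71.23°

R = v₀² sin 2θ / g gives sin 2θ = gR/v₀² = 10.0·17.4/16.9² = 0.6092.
2θ = 37.53° or 180° − 37.53° = 142.5°, so θ = 18.77° or 71.23°.
The larger angle is 71.23°.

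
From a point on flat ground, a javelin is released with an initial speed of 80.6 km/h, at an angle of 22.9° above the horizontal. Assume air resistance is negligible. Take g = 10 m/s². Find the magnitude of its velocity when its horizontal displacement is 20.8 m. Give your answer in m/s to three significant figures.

20.7 m/s

Convert: 80.6 km/h = 80.6/3.6 = 22.39 m/s.
Horizontal component vₓ = 22.39 cos 22.9° = 20.62 m/s; vertical v_y0 = 22.39 sin 22.9° = 8.712 m/s.
Time to reach x = 20.8 m: t = x/vₓ = 20.8/20.62 = 1.009 s.
Vertical velocity there: v_y = v_y0 − g t = 8.712 − 10.0 × 1.009 = −1.373 m/s.
Speed: √(vₓ² + v_y²) = √(20.62² + 1.373²) = 20.67 m/s.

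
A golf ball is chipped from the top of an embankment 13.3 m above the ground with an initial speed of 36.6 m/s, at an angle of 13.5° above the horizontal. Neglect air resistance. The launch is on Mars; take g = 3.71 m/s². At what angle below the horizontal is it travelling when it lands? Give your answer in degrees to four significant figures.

20.21°

Horizontal component vₓ = 36.60 cos 13.5° = 35.59 m/s; vertical v_y0 = 36.60 sin 13.5° = 8.544 m/s.
The projectile lands when y = 13.3 + (8.544) t − ½·3.71·t² = 0. Positive root: t = (8.544 + √(8.544² + 2·3.71·13.3)) / 3.71 = (8.544 + 13.10) / 3.71 = 5.835 s.
At impact: v_y = v_y0 − g t = −13.10 m/s; vₓ = 35.59 m/s.
Angle below horizontal: arctan(|v_y|/vₓ) = arctan(13.10/35.59) = 20.21°.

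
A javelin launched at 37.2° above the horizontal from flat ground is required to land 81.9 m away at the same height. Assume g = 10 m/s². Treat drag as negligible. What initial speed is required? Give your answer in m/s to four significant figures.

From R = (v₀² / g) sin 2θ: v₀ = √(gR / sin 2θ).
v₀ = √(10.0 × 81.9 / sin 74.40°) = √(819.0 / 0.9632) = √850.32 = 29.16 m/s.

29.16 m/s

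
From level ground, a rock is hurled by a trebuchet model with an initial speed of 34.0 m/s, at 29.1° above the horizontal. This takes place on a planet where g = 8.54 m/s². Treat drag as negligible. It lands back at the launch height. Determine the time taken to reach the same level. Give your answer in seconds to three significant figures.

3.87 s

Horizontal component vₓ = 34.00 cos 29.1° = 29.71 m/s; vertical v_y0 = 34.00 sin 29.1° = 16.54 m/s.
It returns to y = 0 when t = 2 v_y0 / g = 2(16.54)/8.54 = 3.872 s.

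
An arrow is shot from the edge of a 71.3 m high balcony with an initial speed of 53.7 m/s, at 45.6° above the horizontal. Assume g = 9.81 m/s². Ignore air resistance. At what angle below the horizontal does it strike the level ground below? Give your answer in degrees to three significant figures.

55.0°

Horizontal component vₓ = 53.70 cos 45.6° = 37.57 m/s; vertical v_y0 = 53.70 sin 45.6° = 38.37 m/s.
With up positive and y = 0 at the ground: y(t) = 71.3 + (38.37) t − 4.905 t². Setting y = 0 and taking the positive root: t = [38.37 + √(38.37² + 2·9.81·71.3)] / 9.81 = (38.37 + 53.58) / 9.81 = 9.373 s.
At impact: v_y = v_y0 − g t = −53.58 m/s; vₓ = 37.57 m/s.
Angle below horizontal: arctan(|v_y|/vₓ) = arctan(53.58/37.57) = 54.96°.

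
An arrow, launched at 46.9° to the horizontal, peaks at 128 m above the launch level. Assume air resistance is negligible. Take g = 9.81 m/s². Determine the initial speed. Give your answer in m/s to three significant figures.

At the peak v_y = 0, so v_y0 = √(2gH) = √(2 × 9.81 × 128) = 50.11 m/s.
v_y0 = v₀ sin θ ⇒ v₀ = 50.11 / sin 46.9° = 68.63 m/s.

68.6 m/s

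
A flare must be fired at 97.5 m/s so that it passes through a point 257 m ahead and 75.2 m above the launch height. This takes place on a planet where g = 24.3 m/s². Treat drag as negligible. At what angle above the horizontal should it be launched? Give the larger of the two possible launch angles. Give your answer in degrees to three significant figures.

Trajectory: y = x tanθ − g x² (1 + tan²θ)/(2v₀²). With x = 257, y = 75.2, v₀ = 97.5, g = 24.3:
84.42 tan²θ − 257 tanθ + (159.6) = 0.
tanθ = [257 ± √(257² − 4 × 84.42 × (159.6))] / (2 × 84.42) = (257 ± 110.2) / 168.8, giving tanθ = 0.8693 or 2.175.
θ = 41.00° or 65.31°; the larger is 65.31°.

65.3°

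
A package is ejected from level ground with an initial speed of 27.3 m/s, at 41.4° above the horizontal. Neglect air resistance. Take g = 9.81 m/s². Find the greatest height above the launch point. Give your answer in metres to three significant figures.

16.6 m

vₓ = 27.30 cos 41.4° = 20.48 m/s; v_y0 = 27.30 sin 41.4° = 18.05 m/s.
Maximum height: H = v_y0² / (2g) = 18.05² / (2 × 9.81) = 16.61 m.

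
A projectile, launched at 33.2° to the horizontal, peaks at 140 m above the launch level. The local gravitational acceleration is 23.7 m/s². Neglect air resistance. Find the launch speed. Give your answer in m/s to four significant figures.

148.8 m/s

At the peak v_y = 0, so v_y0 = √(2gH) = √(2 × 23.7 × 140) = 81.46 m/s.
v_y0 = v₀ sin θ ⇒ v₀ = 81.46 / sin 33.2° = 148.8 m/s.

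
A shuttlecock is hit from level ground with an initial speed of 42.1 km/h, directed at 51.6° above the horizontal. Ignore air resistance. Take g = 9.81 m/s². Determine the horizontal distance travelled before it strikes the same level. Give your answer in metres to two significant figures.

Convert: 42.1 km/h = 42.1/3.6 = 11.69 m/s.
vₓ = 11.69 cos 51.6° = 7.264 m/s; v_y0 = 11.69 sin 51.6° = 9.165 m/s.
Time aloft: T = 2 v_y0 / g = 2 × 9.165 / 9.81 = 1.868 s.
Range: R = vₓ T = 7.264 × 1.868 = 13.57 m.

14 m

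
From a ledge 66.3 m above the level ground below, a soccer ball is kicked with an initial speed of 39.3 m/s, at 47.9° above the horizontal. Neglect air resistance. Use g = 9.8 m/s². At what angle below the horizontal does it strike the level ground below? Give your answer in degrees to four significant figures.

Components: vₓ = 39.30 cos 47.9° = 26.35 m/s, v_y0 = 39.30 sin 47.9° = 29.16 m/s.
Vertical motion (up positive, ground at y = 0): 4.900 t² − (29.16) t − 66.3 = 0, so t = (29.16 + √(29.16² + 2·9.80·66.3)) / 9.80 = (29.16 + 46.37) / 9.80 = 7.707 s.
At impact: v_y = v_y0 − g t = −46.37 m/s; vₓ = 26.35 m/s.
Angle below horizontal: arctan(|v_y|/vₓ) = arctan(46.37/26.35) = 60.39°.

60.39°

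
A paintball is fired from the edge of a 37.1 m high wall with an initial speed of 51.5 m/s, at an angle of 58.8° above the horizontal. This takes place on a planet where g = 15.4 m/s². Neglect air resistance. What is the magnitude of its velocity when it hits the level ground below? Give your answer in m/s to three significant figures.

61.6 m/s

Horizontal component vₓ = 51.50 cos 58.8° = 26.68 m/s; vertical v_y0 = 51.50 sin 58.8° = 44.05 m/s.
The projectile lands when y = 37.1 + (44.05) t − ½·15.4·t² = 0. Positive root: t = (44.05 + √(44.05² + 2·15.4·37.1)) / 15.4 = (44.05 + 55.53) / 15.4 = 6.466 s.
Vertical velocity at impact: v_y = v_y0 − g t = 44.05 − 15.4 × 6.466 = −55.53 m/s.
Speed: |v| = √(vₓ² + v_y²) = √(26.68² + 55.53²) = 61.60 m/s.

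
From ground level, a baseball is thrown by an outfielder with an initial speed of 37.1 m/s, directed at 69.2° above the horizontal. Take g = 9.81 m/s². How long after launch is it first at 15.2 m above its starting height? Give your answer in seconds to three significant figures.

Resolve: vₓ = 37.10 cos 69.2° = 13.17 m/s and v_y0 = 37.10 sin 69.2° = 34.68 m/s.
Height y(t) = 34.68 t − 4.905 t² = 15.2 gives 4.905 t² − 34.68 t + 15.2 = 0.
Quadratic formula: t = (34.68 ± √904.62) / 9.81 = (34.68 ± 30.08) / 9.81 → t = 0.4694 s or 6.601 s.
The first (ascending) time is 0.4694 s.

0.469 s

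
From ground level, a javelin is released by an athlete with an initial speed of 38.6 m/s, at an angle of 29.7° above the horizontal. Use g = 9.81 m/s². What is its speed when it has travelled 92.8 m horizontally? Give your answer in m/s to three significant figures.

vₓ = 38.60 cos 29.7° = 33.53 m/s; v_y0 = 38.60 sin 29.7° = 19.12 m/s.
At x = 92.8 m, t = x/vₓ = 92.8/33.53 = 2.768 s.
Vertical velocity there: v_y = v_y0 − g t = 19.12 − 9.81 × 2.768 = −8.027 m/s.
Speed: √(vₓ² + v_y²) = √(33.53² + 8.027²) = 34.48 m/s.

34.5 m/s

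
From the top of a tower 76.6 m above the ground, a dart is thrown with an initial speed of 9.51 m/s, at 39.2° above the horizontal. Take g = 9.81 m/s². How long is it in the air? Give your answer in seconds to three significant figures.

vₓ = 9.510 cos 39.2° = 7.370 m/s; v_y0 = 9.510 sin 39.2° = 6.011 m/s.
With up positive and y = 0 at the ground: y(t) = 76.6 + (6.011) t − 4.905 t². Setting y = 0 and taking the positive root: t = [6.011 + √(6.011² + 2·9.81·76.6)] / 9.81 = (6.011 + 39.23) / 9.81 = 4.612 s.

4.61 s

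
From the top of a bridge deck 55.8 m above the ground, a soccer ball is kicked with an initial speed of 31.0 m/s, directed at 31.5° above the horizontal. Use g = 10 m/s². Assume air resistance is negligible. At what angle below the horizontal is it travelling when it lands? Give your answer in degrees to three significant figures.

54.6°

Components: vₓ = 31.00 cos 31.5° = 26.43 m/s, v_y0 = 31.00 sin 31.5° = 16.20 m/s.
With up positive and y = 0 at the ground: y(t) = 55.8 + (16.20) t − 5.000 t². Setting y = 0 and taking the positive root: t = [16.20 + √(16.20² + 2·10.0·55.8)] / 10.0 = (16.20 + 37.13) / 10.0 = 5.332 s.
At impact: v_y = v_y0 − g t = −37.13 m/s; vₓ = 26.43 m/s.
Angle below horizontal: arctan(|v_y|/vₓ) = arctan(37.13/26.43) = 54.55°.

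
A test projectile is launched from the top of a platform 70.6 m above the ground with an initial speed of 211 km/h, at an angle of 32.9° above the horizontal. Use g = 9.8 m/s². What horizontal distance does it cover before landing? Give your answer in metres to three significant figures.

Convert: 211 km/h = 211/3.6 = 58.61 m/s.
Horizontal component vₓ = 58.61 cos 32.9° = 49.21 m/s; vertical v_y0 = 58.61 sin 32.9° = 31.84 m/s.
The projectile lands when y = 70.6 + (31.84) t − ½·9.80·t² = 0. Positive root: t = (31.84 + √(31.84² + 2·9.80·70.6)) / 9.80 = (31.84 + 48.96) / 9.80 = 8.245 s.
Horizontal distance: R = vₓ t = 49.21 × 8.245 = 405.7 m.

406 m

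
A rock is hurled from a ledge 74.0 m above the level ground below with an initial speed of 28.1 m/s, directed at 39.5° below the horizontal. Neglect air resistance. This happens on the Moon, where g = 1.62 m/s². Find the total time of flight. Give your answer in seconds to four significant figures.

3.564 s

Horizontal component vₓ = 28.10 cos 39.5° = 21.68 m/s; vertical v_y0 = −17.87 m/s (downward).
Vertical motion (up positive, ground at y = 0): 0.8100 t² − (−17.87) t − 74.0 = 0, so t = (−17.87 + √(17.87² + 2·1.62·74.0)) / 1.62 = (−17.87 + 23.65) / 1.62 = 3.564 s.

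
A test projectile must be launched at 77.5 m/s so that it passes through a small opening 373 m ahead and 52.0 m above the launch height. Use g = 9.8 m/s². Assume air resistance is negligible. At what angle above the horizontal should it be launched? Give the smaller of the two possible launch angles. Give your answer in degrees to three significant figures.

Trajectory: y = x tanθ − g x² (1 + tan²θ)/(2v₀²). With x = 373, y = 52.0, v₀ = 77.5, g = 9.80:
113.5 tan²θ − 373 tanθ + (165.5) = 0.
tanθ = [373 ± √(373² − 4 × 113.5 × (165.5))] / (2 × 113.5) = (373 ± 253.0) / 227.0, giving tanθ = 0.5288 or 2.757.
θ = 27.87° or 70.07°; the smaller is 27.87°.

27.9°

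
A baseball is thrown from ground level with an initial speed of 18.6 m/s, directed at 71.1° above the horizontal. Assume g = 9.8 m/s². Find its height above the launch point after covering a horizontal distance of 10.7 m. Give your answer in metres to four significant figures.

Components: vₓ = 18.60 cos 71.1° = 6.025 m/s, v_y0 = 18.60 sin 71.1° = 17.60 m/s.
Time to reach x = 10.7 m: t = x/vₓ = 10.7/6.025 = 1.776 s.
Height: y = v_y0 t − ½ g t² = 17.60 × 1.776 − 4.900 × 1.776² = 31.25 − 15.46 = 15.80 m.

15.80 m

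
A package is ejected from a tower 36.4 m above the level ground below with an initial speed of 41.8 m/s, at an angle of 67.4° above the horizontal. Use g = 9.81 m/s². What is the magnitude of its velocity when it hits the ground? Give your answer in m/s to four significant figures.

49.61 m/s

Resolve: vₓ = 41.80 cos 67.4° = 16.06 m/s and v_y0 = 41.80 sin 67.4° = 38.59 m/s.
With up positive and y = 0 at the ground: y(t) = 36.4 + (38.59) t − 4.905 t². Setting y = 0 and taking the positive root: t = [38.59 + √(38.59² + 2·9.81·36.4)] / 9.81 = (38.59 + 46.94) / 9.81 = 8.719 s.
Vertical velocity at impact: v_y = v_y0 − g t = 38.59 − 9.81 × 8.719 = −46.94 m/s.
Speed: |v| = √(vₓ² + v_y²) = √(16.06² + 46.94²) = 49.61 m/s.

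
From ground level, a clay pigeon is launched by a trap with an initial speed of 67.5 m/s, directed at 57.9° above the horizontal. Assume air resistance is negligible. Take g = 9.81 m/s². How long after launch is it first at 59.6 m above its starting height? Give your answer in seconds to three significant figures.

1.16 s

Horizontal component vₓ = 67.50 cos 57.9° = 35.87 m/s; vertical v_y0 = 67.50 sin 57.9° = 57.18 m/s.
Set y = v_y0 t − ½ g t² = 59.6: 4.905 t² − 57.18 t + 59.6 = 0.
Quadratic formula: t = (57.18 ± √2100.3) / 9.81 = (57.18 ± 45.83) / 9.81 → t = 1.157 s or 10.50 s.
The first (ascending) time is 1.157 s.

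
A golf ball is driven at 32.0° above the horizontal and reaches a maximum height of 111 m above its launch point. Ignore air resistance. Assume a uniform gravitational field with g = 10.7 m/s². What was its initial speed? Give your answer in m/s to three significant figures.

At the peak v_y = 0, so v_y0 = √(2gH) = √(2 × 10.7 × 111) = 48.74 m/s.
v_y0 = v₀ sin θ ⇒ v₀ = 48.74 / sin 32.0° = 91.97 m/s.

92.0 m/s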